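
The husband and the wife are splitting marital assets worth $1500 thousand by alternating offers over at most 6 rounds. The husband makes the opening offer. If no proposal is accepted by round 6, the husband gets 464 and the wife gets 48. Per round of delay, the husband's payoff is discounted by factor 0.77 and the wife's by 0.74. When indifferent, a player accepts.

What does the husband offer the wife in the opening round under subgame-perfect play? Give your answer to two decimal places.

649.68

Round 6 (the wife proposes): the husband gets 464 if talks fail, so the wife offers 464 and keeps 1036.
Round 5 (the husband proposes): the wife can get 1036 next round, worth 0.74 × 1036 = 766.64 now, so the husband offers 766.64, keeping 733.36.
Round 4 (the wife proposes): the husband can get 733.36 next round, worth 0.77 × 733.36 = 564.6872 now, so the wife offers 564.6872, keeping 935.3128.
Round 3 (the husband proposes): the wife can get 935.3128 next round, worth 0.74 × 935.3128 = 692.131472 now, so the husband offers 692.131472, keeping 807.868528.
Round 2 (the wife proposes): the husband can get 807.868528 next round, worth 0.77 × 807.868528 = 622.05876656 now. The wife offers 622.05876656 and keeps 1500 − 622.05876656 = 877.94123344.
Round 1 (the husband proposes): the wife can get 877.94123344 next round, worth 0.74 × 877.94123344 = 649.6765127456 now. The husband offers 649.6765127456 and keeps 1500 − 649.6765127456 = 850.3234872544.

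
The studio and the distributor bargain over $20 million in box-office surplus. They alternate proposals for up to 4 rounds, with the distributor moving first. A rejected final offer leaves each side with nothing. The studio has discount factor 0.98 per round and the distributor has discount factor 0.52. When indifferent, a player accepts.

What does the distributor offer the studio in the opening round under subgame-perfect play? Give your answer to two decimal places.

19.40

Round 4 (the studio proposes): the distributor will accept anything ≥ 0, so the studio offers 0 and keeps 20.
Round 3 (the distributor proposes): the studio can get 20 next round, worth 0.98 × 20 = 19.6 now; the distributor offers that and keeps 0.4.
Round 2 (the studio proposes): the distributor can get 0.4 next round, worth 0.52 × 0.4 = 0.208 now. The studio offers 0.208 and keeps 20 − 0.208 = 19.792.
Round 1 (the distributor proposes): the studio can get 19.792 next round, worth 0.98 × 19.792 = 19.39616 now, so the distributor offers 19.39616, keeping 0.60384.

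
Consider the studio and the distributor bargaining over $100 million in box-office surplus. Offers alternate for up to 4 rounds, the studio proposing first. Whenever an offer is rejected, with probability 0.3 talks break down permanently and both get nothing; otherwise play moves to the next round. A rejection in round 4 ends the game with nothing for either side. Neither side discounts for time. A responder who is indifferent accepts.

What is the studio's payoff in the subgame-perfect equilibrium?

44.7

By backward induction:
Round 4 (the distributor proposes): rejection yields 0 for the studio; the distributor offers 0 and keeps 100.
Round 3 (the studio proposes): rejecting gives the distributor an expected 0.7 × 100 = 70, so the studio offers 70, keeping 30.
Round 2 (the distributor proposes): rejecting gives the studio an expected 0.7 × 30 = 21; the distributor offers that and keeps 79.
Round 1 (the studio proposes): rejecting gives the distributor an expected 0.7 × 79 = 55.3; the studio offers that and keeps 44.7.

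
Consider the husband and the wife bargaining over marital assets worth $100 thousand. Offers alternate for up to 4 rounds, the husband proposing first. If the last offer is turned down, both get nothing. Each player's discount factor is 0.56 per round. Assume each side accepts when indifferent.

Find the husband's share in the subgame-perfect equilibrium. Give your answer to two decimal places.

57.80

Round 4 (the wife proposes): rejection yields 0 for the husband; the wife offers 0 and keeps 100.
Round 3 (the husband proposes): the wife can get 100 next round, worth 0.56 × 100 = 56 now, so the husband offers 56, keeping 44.
Round 2 (the wife proposes): the husband can get 44 next round, worth 0.56 × 44 = 24.64 now; the wife offers that and keeps 75.36.
Round 1 (the husband proposes): the wife can get 75.36 next round, worth 0.56 × 75.36 = 42.2016 now; the husband offers that and keeps 57.7984.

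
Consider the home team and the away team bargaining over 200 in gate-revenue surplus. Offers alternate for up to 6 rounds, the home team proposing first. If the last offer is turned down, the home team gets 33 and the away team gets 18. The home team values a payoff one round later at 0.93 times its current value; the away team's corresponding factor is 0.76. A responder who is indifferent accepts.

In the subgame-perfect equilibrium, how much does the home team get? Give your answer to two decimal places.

118.43

Round 6 (the away team proposes): the home team gets 33 if talks fail, so the away team offers 33 and keeps 167.
Round 5 (the home team proposes): the away team can get 167 next round, worth 0.76 × 167 = 126.92 now; the home team offers that and keeps 73.08.
Round 4 (the away team proposes): the home team can get 73.08 next round, worth 0.93 × 73.08 = 67.9644 now. The away team offers 67.9644 and keeps 200 − 67.9644 = 132.0356.
Round 3 (the home team proposes): the away team can get 132.0356 next round, worth 0.76 × 132.0356 = 100.347056 now, so the home team offers 100.347056, keeping 99.652944.
Round 2 (the away team proposes): the home team can get 99.652944 next round, worth 0.93 × 99.652944 = 92.67723792 now, so the away team offers 92.67723792, keeping 107.32276208.
Round 1 (the home team proposes): the away team can get 107.32276208 next round, worth 0.76 × 107.32276208 = 81.5652991808 now. The home team offers 81.5652991808 and keeps 200 − 81.5652991808 = 118.4347008192.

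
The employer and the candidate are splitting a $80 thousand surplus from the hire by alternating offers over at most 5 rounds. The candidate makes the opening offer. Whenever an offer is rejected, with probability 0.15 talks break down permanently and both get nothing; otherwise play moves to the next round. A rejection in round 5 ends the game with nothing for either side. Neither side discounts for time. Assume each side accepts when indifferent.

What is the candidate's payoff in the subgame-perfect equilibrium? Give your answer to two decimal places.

By backward induction:
Round 5 (the candidate proposes): the employer will accept anything ≥ 0, so the candidate offers 0 and keeps 80.
Round 4 (the employer proposes): rejecting gives the candidate an expected 0.85 × 80 = 68; the employer offers that and keeps 12.
Round 3 (the candidate proposes): rejecting gives the employer an expected 0.85 × 12 = 10.2. The candidate offers 10.2 and keeps 80 − 10.2 = 69.8.
Round 2 (the employer proposes): rejecting gives the candidate an expected 0.85 × 69.8 = 59.33. The employer offers 59.33 and keeps 80 − 59.33 = 20.67.
Round 1 (the candidate proposes): rejecting gives the employer an expected 0.85 × 20.67 = 17.5695, so the candidate offers 17.5695, keeping 62.4305.

62.43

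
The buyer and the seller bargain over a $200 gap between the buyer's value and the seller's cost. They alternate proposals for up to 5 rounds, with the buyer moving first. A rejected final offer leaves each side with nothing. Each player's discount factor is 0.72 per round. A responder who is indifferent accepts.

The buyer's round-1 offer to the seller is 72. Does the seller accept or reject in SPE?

Round 5 (the buyer proposes): rejection yields 0 for the seller; the buyer offers 0 and keeps 200.
Round 4 (the seller proposes): the buyer can get 200 next round, worth 0.72 × 200 = 144 now; the seller offers that and keeps 56.
Round 3 (the buyer proposes): the seller can get 56 next round, worth 0.72 × 56 = 40.32 now. The buyer offers 40.32 and keeps 200 − 40.32 = 159.68.
Round 2 (the seller proposes): the buyer can get 159.68 next round, worth 0.72 × 159.68 = 114.9696 now. The seller offers 114.9696 and keeps 200 − 114.9696 = 85.0304.
So by rejecting in round 1, the seller gets 85.0304 next round, worth 0.72 × 85.0304 = 61.221888 now.
Offer 72 ≥ 61.221888, so the seller accepts.

Accept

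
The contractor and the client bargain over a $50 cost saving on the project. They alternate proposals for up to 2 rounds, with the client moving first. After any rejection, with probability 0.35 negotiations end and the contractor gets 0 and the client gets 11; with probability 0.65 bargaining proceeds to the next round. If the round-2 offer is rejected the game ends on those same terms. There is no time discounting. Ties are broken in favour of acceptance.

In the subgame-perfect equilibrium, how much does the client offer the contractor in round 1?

Round 2 (the contractor proposes): the client gets 11 if talks fail, so the contractor offers 11 and keeps 39.
Round 1 (the client proposes): rejecting gives the contractor an expected 0.65 × 39 = 25.35; the client offers that and keeps 24.65.

25.35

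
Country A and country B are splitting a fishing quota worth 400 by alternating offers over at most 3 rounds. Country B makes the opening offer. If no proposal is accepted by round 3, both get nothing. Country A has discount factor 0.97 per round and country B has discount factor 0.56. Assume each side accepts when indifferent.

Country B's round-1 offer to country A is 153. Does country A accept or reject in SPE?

Round 3 (country B proposes): rejection yields 0 for country A; country B offers 0 and keeps 400.
Round 2 (country A proposes): country B can get 400 next round, worth 0.56 × 400 = 224 now. Country A offers 224 and keeps 400 − 224 = 176.
So by rejecting in round 1, country A gets 176 next round, worth 0.97 × 176 = 170.72 now.
Offer 153 < 170.72, so country A rejects.

Reject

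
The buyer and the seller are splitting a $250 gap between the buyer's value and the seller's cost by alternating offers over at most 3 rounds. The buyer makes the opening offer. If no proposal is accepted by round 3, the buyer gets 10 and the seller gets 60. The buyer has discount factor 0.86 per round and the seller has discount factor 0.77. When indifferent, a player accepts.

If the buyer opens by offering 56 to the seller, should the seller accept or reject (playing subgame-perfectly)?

Reject

Work out the seller's continuation value if the offer is rejected.
Round 3 (the buyer proposes): the seller gets 60 if talks fail, so the buyer offers 60 and keeps 190.
Round 2 (the seller proposes): the buyer can get 190 next round, worth 0.86 × 190 = 163.4 now, so the seller offers 163.4, keeping 86.6.
So by rejecting in round 1, the seller gets 86.6 next round, worth 0.77 × 86.6 = 66.682 now.
Offer 56 < 66.682, so the seller rejects.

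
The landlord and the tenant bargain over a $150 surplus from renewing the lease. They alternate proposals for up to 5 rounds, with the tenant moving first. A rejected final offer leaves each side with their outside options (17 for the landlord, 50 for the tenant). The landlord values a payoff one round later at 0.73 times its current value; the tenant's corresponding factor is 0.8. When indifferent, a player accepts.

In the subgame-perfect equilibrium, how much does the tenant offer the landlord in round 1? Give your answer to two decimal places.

40.49

Round 5 (the tenant proposes): the landlord gets 17 if talks fail, so the tenant offers 17 and keeps 133.
Round 4 (the landlord proposes): the tenant can get 133 next round, worth 0.8 × 133 = 106.4 now, so the landlord offers 106.4, keeping 43.6.
Round 3 (the tenant proposes): the landlord can get 43.6 next round, worth 0.73 × 43.6 = 31.828 now; the tenant offers that and keeps 118.172.
Round 2 (the landlord proposes): the tenant can get 118.172 next round, worth 0.8 × 118.172 = 94.5376 now, so the landlord offers 94.5376, keeping 55.4624.
Round 1 (the tenant proposes): the landlord can get 55.4624 next round, worth 0.73 × 55.4624 = 40.487552 now. The tenant offers 40.487552 and keeps 150 − 40.487552 = 109.512448.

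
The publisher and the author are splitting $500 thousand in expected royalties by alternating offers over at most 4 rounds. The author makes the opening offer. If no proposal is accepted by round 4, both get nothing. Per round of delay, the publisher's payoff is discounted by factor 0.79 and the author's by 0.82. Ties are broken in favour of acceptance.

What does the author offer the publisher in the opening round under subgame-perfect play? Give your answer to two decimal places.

Round 4 (the publisher proposes): the author will accept anything ≥ 0, so the publisher offers 0 and keeps 500.
Round 3 (the author proposes): the publisher can get 500 next round, worth 0.79 × 500 = 395 now. The author offers 395 and keeps 500 − 395 = 105.
Round 2 (the publisher proposes): the author can get 105 next round, worth 0.82 × 105 = 86.1 now, so the publisher offers 86.1, keeping 413.9.
Round 1 (the author proposes): the publisher can get 413.9 next round, worth 0.79 × 413.9 = 326.981 now, so the author offers 326.981, keeping 173.019.

326.98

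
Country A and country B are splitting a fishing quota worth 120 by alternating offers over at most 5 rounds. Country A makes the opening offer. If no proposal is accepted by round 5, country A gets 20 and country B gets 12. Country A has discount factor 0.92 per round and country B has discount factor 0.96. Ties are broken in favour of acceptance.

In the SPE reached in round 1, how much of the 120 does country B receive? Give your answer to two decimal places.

26.72

Round 5 (country A proposes): country B gets 12 if talks fail, so country A offers 12 and keeps 108.
Round 4 (country B proposes): country A can get 108 next round, worth 0.92 × 108 = 99.36 now, so country B offers 99.36, keeping 20.64.
Round 3 (country A proposes): country B can get 20.64 next round, worth 0.96 × 20.64 = 19.8144 now, so country A offers 19.8144, keeping 100.1856.
Round 2 (country B proposes): country A can get 100.1856 next round, worth 0.92 × 100.1856 = 92.170752 now, so country B offers 92.170752, keeping 27.829248.
Round 1 (country A proposes): country B can get 27.829248 next round, worth 0.96 × 27.829248 = 26.71607808 now. Country A offers 26.71607808 and keeps 120 − 26.71607808 = 93.28392192.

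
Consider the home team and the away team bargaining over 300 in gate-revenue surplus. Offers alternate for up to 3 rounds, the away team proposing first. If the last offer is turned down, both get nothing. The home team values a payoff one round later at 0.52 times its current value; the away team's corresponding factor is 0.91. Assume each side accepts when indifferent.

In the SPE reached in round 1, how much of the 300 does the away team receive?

Work backward from the last round.
Round 3 (the away team proposes): the home team will accept anything ≥ 0, so the away team offers 0 and keeps 300.
Round 2 (the home team proposes): the away team can get 300 next round, worth 0.91 × 300 = 273 now. The home team offers 273 and keeps 300 − 273 = 27.
Round 1 (the away team proposes): the home team can get 27 next round, worth 0.52 × 27 = 14.04 now; the away team offers that and keeps 285.96.

285.96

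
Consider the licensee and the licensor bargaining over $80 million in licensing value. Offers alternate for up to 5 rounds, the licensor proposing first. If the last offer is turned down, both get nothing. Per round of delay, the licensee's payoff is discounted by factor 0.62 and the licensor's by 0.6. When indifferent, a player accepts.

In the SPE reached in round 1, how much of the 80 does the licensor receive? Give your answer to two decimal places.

Work backward from the last round.
Round 5 (the licensor proposes): rejection yields 0 for the licensee; the licensor offers 0 and keeps 80.
Round 4 (the licensee proposes): the licensor can get 80 next round, worth 0.6 × 80 = 48 now, so the licensee offers 48, keeping 32.
Round 3 (the licensor proposes): the licensee can get 32 next round, worth 0.62 × 32 = 19.84 now. The licensor offers 19.84 and keeps 80 − 19.84 = 60.16.
Round 2 (the licensee proposes): the licensor can get 60.16 next round, worth 0.6 × 60.16 = 36.096 now; the licensee offers that and keeps 43.904.
Round 1 (the licensor proposes): the licensee can get 43.904 next round, worth 0.62 × 43.904 = 27.22048 now; the licensor offers that and keeps 52.77952.

52.78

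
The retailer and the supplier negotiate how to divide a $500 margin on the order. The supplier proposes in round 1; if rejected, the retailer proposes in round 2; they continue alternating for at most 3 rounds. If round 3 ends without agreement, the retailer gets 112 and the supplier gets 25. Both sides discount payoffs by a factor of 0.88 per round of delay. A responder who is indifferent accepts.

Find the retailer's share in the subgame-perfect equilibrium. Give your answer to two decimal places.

Round 3 (the supplier proposes): the retailer gets 112 if talks fail, so the supplier offers 112 and keeps 388.
Round 2 (the retailer proposes): the supplier can get 388 next round, worth 0.88 × 388 = 341.44 now. The retailer offers 341.44 and keeps 500 − 341.44 = 158.56.
Round 1 (the supplier proposes): the retailer can get 158.56 next round, worth 0.88 × 158.56 = 139.5328 now; the supplier offers that and keeps 360.4672.

139.53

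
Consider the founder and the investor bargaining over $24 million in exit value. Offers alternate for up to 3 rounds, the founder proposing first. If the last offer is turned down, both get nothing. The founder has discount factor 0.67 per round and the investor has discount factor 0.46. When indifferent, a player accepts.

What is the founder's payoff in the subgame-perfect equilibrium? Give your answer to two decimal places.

20.36

Solve by backward induction from round 3.
Round 3 (the founder proposes): the investor will accept anything ≥ 0, so the founder offers 0 and keeps 24.
Round 2 (the investor proposes): the founder can get 24 next round, worth 0.67 × 24 = 16.08 now. The investor offers 16.08 and keeps 24 − 16.08 = 7.92.
Round 1 (the founder proposes): the investor can get 7.92 next round, worth 0.46 × 7.92 = 3.6432 now, so the founder offers 3.6432, keeping 20.3568.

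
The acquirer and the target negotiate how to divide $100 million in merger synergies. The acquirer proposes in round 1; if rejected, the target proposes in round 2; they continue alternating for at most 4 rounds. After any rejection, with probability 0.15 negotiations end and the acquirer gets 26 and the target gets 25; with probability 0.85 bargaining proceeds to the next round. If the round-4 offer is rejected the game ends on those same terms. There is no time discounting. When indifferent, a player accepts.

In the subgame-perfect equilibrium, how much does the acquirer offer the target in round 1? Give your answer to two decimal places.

By backward induction:
Round 4 (the target proposes): the acquirer gets 26 if talks fail, so the target offers 26 and keeps 74.
Round 3 (the acquirer proposes): rejecting gives the target an expected 0.85 × 74 + 0.15 × 25 = 66.65, so the acquirer offers 66.65, keeping 33.35.
Round 2 (the target proposes): rejecting gives the acquirer an expected 0.85 × 33.35 + 0.15 × 26 = 32.2475; the target offers that and keeps 67.7525.
Round 1 (the acquirer proposes): rejecting gives the target an expected 0.85 × 67.7525 + 0.15 × 25 = 61.339625; the acquirer offers that and keeps 38.660375.

61.34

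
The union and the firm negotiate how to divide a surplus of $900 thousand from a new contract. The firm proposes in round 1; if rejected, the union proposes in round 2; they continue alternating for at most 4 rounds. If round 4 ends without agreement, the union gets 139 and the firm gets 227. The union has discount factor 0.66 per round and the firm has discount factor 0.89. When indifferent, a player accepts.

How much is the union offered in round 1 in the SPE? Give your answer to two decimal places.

By backward induction:
Round 4 (the union proposes): the firm gets 227 if talks fail, so the union offers 227 and keeps 673.
Round 3 (the firm proposes): the union can get 673 next round, worth 0.66 × 673 = 444.18 now, so the firm offers 444.18, keeping 455.82.
Round 2 (the union proposes): the firm can get 455.82 next round, worth 0.89 × 455.82 = 405.6798 now. The union offers 405.6798 and keeps 900 − 405.6798 = 494.3202.
Round 1 (the firm proposes): the union can get 494.3202 next round, worth 0.66 × 494.3202 = 326.251332 now; the firm offers that and keeps 573.748668.

326.25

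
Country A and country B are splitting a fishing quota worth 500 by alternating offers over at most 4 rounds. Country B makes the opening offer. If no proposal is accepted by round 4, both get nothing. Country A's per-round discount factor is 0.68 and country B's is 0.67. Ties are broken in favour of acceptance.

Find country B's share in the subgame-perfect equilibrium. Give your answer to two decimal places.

232.90

Round 4 (country A proposes): country B will accept anything ≥ 0, so country A offers 0 and keeps 500.
Round 3 (country B proposes): country A can get 500 next round, worth 0.68 × 500 = 340 now. Country B offers 340 and keeps 500 − 340 = 160.
Round 2 (country A proposes): country B can get 160 next round, worth 0.67 × 160 = 107.2 now, so country A offers 107.2, keeping 392.8.
Round 1 (country B proposes): country A can get 392.8 next round, worth 0.68 × 392.8 = 267.104 now, so country B offers 267.104, keeping 232.896.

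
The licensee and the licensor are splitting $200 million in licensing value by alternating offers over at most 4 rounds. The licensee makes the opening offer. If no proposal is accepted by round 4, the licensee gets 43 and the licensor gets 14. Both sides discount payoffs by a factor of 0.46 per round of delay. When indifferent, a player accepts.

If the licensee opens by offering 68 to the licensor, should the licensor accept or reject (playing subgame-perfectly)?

Work out the licensor's continuation value if the offer is rejected.
Round 4 (the licensor proposes): the licensee gets 43 if talks fail, so the licensor offers 43 and keeps 157.
Round 3 (the licensee proposes): the licensor can get 157 next round, worth 0.46 × 157 = 72.22 now; the licensee offers that and keeps 127.78.
Round 2 (the licensor proposes): the licensee can get 127.78 next round, worth 0.46 × 127.78 = 58.7788 now; the licensor offers that and keeps 141.2212.
So by rejecting in round 1, the licensor gets 141.2212 next round, worth 0.46 × 141.2212 = 64.961752 now.
Offer 68 ≥ 64.961752, so the licensor accepts.

Accept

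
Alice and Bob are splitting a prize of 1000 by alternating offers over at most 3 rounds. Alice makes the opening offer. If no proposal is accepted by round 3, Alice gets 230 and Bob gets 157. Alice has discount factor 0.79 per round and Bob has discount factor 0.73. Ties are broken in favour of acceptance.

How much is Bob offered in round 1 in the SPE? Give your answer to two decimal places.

243.84

Round 3 (Alice proposes): Bob gets 157 if talks fail, so Alice offers 157 and keeps 843.
Round 2 (Bob proposes): Alice can get 843 next round, worth 0.79 × 843 = 665.97 now. Bob offers 665.97 and keeps 1000 − 665.97 = 334.03.
Round 1 (Alice proposes): Bob can get 334.03 next round, worth 0.73 × 334.03 = 243.8419 now, so Alice offers 243.8419, keeping 756.1581.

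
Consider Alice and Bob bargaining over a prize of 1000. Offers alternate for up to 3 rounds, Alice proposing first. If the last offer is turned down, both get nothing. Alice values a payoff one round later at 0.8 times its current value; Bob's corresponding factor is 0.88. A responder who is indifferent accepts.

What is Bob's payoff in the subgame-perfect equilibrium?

176

Round 3 (Alice proposes): Bob will accept anything ≥ 0, so Alice offers 0 and keeps 1000.
Round 2 (Bob proposes): Alice can get 1000 next round, worth 0.8 × 1000 = 800 now. Bob offers 800 and keeps 1000 − 800 = 200.
Round 1 (Alice proposes): Bob can get 200 next round, worth 0.88 × 200 = 176 now. Alice offers 176 and keeps 1000 − 176 = 824.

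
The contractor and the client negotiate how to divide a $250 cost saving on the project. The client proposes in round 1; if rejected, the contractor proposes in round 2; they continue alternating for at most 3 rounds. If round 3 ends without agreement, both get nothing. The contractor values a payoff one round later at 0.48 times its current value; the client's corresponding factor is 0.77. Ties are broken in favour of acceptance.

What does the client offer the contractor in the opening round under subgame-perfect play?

Round 3 (the client proposes): rejection yields 0 for the contractor; the client offers 0 and keeps 250.
Round 2 (the contractor proposes): the client can get 250 next round, worth 0.77 × 250 = 192.5 now, so the contractor offers 192.5, keeping 57.5.
Round 1 (the client proposes): the contractor can get 57.5 next round, worth 0.48 × 57.5 = 27.6 now; the client offers that and keeps 222.4.

27.6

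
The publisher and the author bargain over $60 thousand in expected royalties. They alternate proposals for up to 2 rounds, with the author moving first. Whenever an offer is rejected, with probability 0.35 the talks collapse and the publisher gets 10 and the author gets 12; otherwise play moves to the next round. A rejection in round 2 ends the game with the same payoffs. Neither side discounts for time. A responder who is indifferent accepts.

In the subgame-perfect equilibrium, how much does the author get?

By backward induction:
Round 2 (the publisher proposes): the author gets 12 if talks fail, so the publisher offers 12 and keeps 48.
Round 1 (the author proposes): rejecting gives the publisher an expected 0.65 × 48 + 0.35 × 10 = 34.7; the author offers that and keeps 25.3.

25.3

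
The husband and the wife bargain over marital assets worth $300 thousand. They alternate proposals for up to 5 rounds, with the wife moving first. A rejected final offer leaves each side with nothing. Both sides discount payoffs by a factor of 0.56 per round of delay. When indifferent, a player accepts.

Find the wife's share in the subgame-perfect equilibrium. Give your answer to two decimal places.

202.90

Round 5 (the wife proposes): rejection yields 0 for the husband; the wife offers 0 and keeps 300.
Round 4 (the husband proposes): the wife can get 300 next round, worth 0.56 × 300 = 168 now, so the husband offers 168, keeping 132.
Round 3 (the wife proposes): the husband can get 132 next round, worth 0.56 × 132 = 73.92 now; the wife offers that and keeps 226.08.
Round 2 (the husband proposes): the wife can get 226.08 next round, worth 0.56 × 226.08 = 126.6048 now; the husband offers that and keeps 173.3952.
Round 1 (the wife proposes): the husband can get 173.3952 next round, worth 0.56 × 173.3952 = 97.101312 now; the wife offers that and keeps 202.898688.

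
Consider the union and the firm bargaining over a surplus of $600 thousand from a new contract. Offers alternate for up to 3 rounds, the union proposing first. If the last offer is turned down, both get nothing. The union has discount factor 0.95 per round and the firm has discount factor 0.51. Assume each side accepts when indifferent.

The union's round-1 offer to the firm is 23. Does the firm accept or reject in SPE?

Accept

Work out the firm's continuation value if the offer is rejected.
Round 3 (the union proposes): rejection yields 0 for the firm; the union offers 0 and keeps 600.
Round 2 (the firm proposes): the union can get 600 next round, worth 0.95 × 600 = 570 now, so the firm offers 570, keeping 30.
So by rejecting in round 1, the firm gets 30 next round, worth 0.51 × 30 = 15.3 now.
Offer 23 ≥ 15.3, so the firm accepts.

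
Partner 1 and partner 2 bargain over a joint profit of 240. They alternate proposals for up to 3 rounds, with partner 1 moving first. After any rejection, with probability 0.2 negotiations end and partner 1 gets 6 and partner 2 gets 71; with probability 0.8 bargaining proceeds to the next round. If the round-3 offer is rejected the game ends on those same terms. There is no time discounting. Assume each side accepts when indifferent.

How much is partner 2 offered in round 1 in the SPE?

By backward induction:
Round 3 (partner 1 proposes): partner 2 gets 71 if talks fail, so partner 1 offers 71 and keeps 169.
Round 2 (partner 2 proposes): rejecting gives partner 1 an expected 0.8 × 169 + 0.2 × 6 = 136.4; partner 2 offers that and keeps 103.6.
Round 1 (partner 1 proposes): rejecting gives partner 2 an expected 0.8 × 103.6 + 0.2 × 71 = 97.08; partner 1 offers that and keeps 142.92.

97.08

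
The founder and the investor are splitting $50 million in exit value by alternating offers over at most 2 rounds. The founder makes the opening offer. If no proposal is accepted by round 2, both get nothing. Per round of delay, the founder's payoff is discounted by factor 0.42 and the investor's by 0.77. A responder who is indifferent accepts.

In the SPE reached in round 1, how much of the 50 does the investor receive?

38.5

Round 2 (the investor proposes): rejection yields 0 for the founder; the investor offers 0 and keeps 50.
Round 1 (the founder proposes): the investor can get 50 next round, worth 0.77 × 50 = 38.5 now. The founder offers 38.5 and keeps 50 − 38.5 = 11.5.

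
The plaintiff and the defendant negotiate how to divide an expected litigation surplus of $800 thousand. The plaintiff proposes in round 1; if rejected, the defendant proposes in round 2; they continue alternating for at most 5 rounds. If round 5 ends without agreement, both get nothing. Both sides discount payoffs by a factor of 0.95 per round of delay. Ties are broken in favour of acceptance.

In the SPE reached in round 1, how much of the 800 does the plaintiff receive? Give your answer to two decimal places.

727.71

By backward induction:
Round 5 (the plaintiff proposes): the defendant will accept anything ≥ 0, so the plaintiff offers 0 and keeps 800.
Round 4 (the defendant proposes): the plaintiff can get 800 next round, worth 0.95 × 800 = 760 now; the defendant offers that and keeps 40.
Round 3 (the plaintiff proposes): the defendant can get 40 next round, worth 0.95 × 40 = 38 now, so the plaintiff offers 38, keeping 762.
Round 2 (the defendant proposes): the plaintiff can get 762 next round, worth 0.95 × 762 = 723.9 now, so the defendant offers 723.9, keeping 76.1.
Round 1 (the plaintiff proposes): the defendant can get 76.1 next round, worth 0.95 × 76.1 = 72.295 now; the plaintiff offers that and keeps 727.705.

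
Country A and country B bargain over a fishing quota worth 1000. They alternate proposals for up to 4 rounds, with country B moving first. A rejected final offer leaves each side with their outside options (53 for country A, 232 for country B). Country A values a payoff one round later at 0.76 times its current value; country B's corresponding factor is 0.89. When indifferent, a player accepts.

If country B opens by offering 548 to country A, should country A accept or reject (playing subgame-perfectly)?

Work out country A's continuation value if the offer is rejected.
Round 4 (country A proposes): country B gets 232 if talks fail, so country A offers 232 and keeps 768.
Round 3 (country B proposes): country A can get 768 next round, worth 0.76 × 768 = 583.68 now. Country B offers 583.68 and keeps 1000 − 583.68 = 416.32.
Round 2 (country A proposes): country B can get 416.32 next round, worth 0.89 × 416.32 = 370.5248 now, so country A offers 370.5248, keeping 629.4752.
So by rejecting in round 1, country A gets 629.4752 next round, worth 0.76 × 629.4752 = 478.401152 now.
Offer 548 ≥ 478.401152, so country A accepts.

Accept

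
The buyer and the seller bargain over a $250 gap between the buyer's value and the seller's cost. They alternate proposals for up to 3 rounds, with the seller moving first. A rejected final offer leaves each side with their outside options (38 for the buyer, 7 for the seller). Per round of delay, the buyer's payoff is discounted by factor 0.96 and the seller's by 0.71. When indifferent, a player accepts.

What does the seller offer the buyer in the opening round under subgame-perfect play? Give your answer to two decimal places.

Round 3 (the seller proposes): the buyer gets 38 if talks fail, so the seller offers 38 and keeps 212.
Round 2 (the buyer proposes): the seller can get 212 next round, worth 0.71 × 212 = 150.52 now. The buyer offers 150.52 and keeps 250 − 150.52 = 99.48.
Round 1 (the seller proposes): the buyer can get 99.48 next round, worth 0.96 × 99.48 = 95.5008 now. The seller offers 95.5008 and keeps 250 − 95.5008 = 154.4992.

95.50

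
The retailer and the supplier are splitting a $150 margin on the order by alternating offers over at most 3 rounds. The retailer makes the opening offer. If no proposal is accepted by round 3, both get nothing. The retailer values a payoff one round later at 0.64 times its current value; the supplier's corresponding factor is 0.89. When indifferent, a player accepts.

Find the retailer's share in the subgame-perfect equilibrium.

Work backward from the last round.
Round 3 (the retailer proposes): the supplier will accept anything ≥ 0, so the retailer offers 0 and keeps 150.
Round 2 (the supplier proposes): the retailer can get 150 next round, worth 0.64 × 150 = 96 now; the supplier offers that and keeps 54.
Round 1 (the retailer proposes): the supplier can get 54 next round, worth 0.89 × 54 = 48.06 now; the retailer offers that and keeps 101.94.

101.94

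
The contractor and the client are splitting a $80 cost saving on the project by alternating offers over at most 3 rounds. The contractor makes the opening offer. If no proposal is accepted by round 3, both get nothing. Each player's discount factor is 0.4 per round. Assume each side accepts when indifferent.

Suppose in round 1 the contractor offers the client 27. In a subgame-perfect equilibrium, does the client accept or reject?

Work out the client's continuation value if the offer is rejected.
Round 3 (the contractor proposes): rejection yields 0 for the client; the contractor offers 0 and keeps 80.
Round 2 (the client proposes): the contractor can get 80 next round, worth 0.4 × 80 = 32 now; the client offers that and keeps 48.
So by rejecting in round 1, the client gets 48 next round, worth 0.4 × 48 = 19.2 now.
Offer 27 ≥ 19.2, so the client accepts.

Accept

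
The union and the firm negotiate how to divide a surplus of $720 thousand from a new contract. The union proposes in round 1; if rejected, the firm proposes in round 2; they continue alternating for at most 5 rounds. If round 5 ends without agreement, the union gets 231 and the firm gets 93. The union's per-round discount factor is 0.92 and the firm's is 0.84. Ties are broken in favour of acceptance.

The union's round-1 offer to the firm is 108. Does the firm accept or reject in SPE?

Reject

Work out the firm's continuation value if the offer is rejected.
Round 5 (the union proposes): the firm gets 93 if talks fail, so the union offers 93 and keeps 627.
Round 4 (the firm proposes): the union can get 627 next round, worth 0.92 × 627 = 576.84 now, so the firm offers 576.84, keeping 143.16.
Round 3 (the union proposes): the firm can get 143.16 next round, worth 0.84 × 143.16 = 120.2544 now, so the union offers 120.2544, keeping 599.7456.
Round 2 (the firm proposes): the union can get 599.7456 next round, worth 0.92 × 599.7456 = 551.765952 now. The firm offers 551.765952 and keeps 720 − 551.765952 = 168.234048.
So by rejecting in round 1, the firm gets 168.234048 next round, worth 0.84 × 168.234048 = 141.31660032 now.
Offer 108 < 141.31660032, so the firm rejects.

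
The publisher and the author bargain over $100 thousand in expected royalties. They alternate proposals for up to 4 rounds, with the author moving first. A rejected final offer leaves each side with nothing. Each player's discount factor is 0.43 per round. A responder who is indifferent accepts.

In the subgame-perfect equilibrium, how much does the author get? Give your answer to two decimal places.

Round 4 (the publisher proposes): the author will accept anything ≥ 0, so the publisher offers 0 and keeps 100.
Round 3 (the author proposes): the publisher can get 100 next round, worth 0.43 × 100 = 43 now, so the author offers 43, keeping 57.
Round 2 (the publisher proposes): the author can get 57 next round, worth 0.43 × 57 = 24.51 now, so the publisher offers 24.51, keeping 75.49.
Round 1 (the author proposes): the publisher can get 75.49 next round, worth 0.43 × 75.49 = 32.4607 now; the author offers that and keeps 67.5393.

67.54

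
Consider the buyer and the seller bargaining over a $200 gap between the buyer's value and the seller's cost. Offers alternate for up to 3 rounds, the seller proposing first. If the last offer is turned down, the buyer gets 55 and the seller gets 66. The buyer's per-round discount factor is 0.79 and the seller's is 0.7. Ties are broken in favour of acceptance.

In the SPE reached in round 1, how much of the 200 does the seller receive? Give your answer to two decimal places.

122.19

Round 3 (the seller proposes): the buyer gets 55 if talks fail, so the seller offers 55 and keeps 145.
Round 2 (the buyer proposes): the seller can get 145 next round, worth 0.7 × 145 = 101.5 now, so the buyer offers 101.5, keeping 98.5.
Round 1 (the seller proposes): the buyer can get 98.5 next round, worth 0.79 × 98.5 = 77.815 now; the seller offers that and keeps 122.185.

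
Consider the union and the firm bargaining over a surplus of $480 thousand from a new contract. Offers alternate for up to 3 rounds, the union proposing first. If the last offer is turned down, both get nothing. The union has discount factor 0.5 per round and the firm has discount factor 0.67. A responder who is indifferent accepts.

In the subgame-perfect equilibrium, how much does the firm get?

160.8

Round 3 (the union proposes): the firm will accept anything ≥ 0, so the union offers 0 and keeps 480.
Round 2 (the firm proposes): the union can get 480 next round, worth 0.5 × 480 = 240 now, so the firm offers 240, keeping 240.
Round 1 (the union proposes): the firm can get 240 next round, worth 0.67 × 240 = 160.8 now; the union offers that and keeps 319.2.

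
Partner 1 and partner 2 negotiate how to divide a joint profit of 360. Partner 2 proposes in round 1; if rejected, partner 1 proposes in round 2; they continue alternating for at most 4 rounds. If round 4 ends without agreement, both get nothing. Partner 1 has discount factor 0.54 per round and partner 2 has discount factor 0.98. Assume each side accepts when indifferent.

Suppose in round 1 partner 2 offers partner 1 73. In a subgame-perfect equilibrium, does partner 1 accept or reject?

Reject

Round 4 (partner 1 proposes): rejection yields 0 for partner 2; partner 1 offers 0 and keeps 360.
Round 3 (partner 2 proposes): partner 1 can get 360 next round, worth 0.54 × 360 = 194.4 now; partner 2 offers that and keeps 165.6.
Round 2 (partner 1 proposes): partner 2 can get 165.6 next round, worth 0.98 × 165.6 = 162.288 now. Partner 1 offers 162.288 and keeps 360 − 162.288 = 197.712.
So by rejecting in round 1, partner 1 gets 197.712 next round, worth 0.54 × 197.712 = 106.76448 now.
Offer 73 < 106.76448, so partner 1 rejects.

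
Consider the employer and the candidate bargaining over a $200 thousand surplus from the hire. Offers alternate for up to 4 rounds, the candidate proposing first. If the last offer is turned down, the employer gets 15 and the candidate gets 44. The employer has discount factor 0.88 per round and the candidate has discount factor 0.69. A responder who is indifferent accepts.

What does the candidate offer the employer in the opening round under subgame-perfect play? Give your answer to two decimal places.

By backward induction:
Round 4 (the employer proposes): the candidate gets 44 if talks fail, so the employer offers 44 and keeps 156.
Round 3 (the candidate proposes): the employer can get 156 next round, worth 0.88 × 156 = 137.28 now, so the candidate offers 137.28, keeping 62.72.
Round 2 (the employer proposes): the candidate can get 62.72 next round, worth 0.69 × 62.72 = 43.2768 now. The employer offers 43.2768 and keeps 200 − 43.2768 = 156.7232.
Round 1 (the candidate proposes): the employer can get 156.7232 next round, worth 0.88 × 156.7232 = 137.916416 now; the candidate offers that and keeps 62.083584.

137.92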